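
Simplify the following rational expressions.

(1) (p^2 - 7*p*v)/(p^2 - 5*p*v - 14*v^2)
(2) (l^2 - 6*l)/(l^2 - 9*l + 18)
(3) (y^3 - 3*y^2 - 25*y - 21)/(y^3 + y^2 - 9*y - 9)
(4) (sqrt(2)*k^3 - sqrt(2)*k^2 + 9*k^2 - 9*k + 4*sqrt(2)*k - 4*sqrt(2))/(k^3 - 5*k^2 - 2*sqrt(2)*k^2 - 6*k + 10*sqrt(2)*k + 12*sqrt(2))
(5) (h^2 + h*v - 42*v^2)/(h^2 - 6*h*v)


(1) = p/(p + 2*v)
(2) = l/(l - 3)
(3) = (y - 7)/(y - 3)
(4) = (sqrt(2)*k^3 + k^2*(9 - sqrt(2)) + k*(-9 + 4*sqrt(2)) - 4*sqrt(2))/(k^3 + k^2*(-5 - 2*sqrt(2)) + k*(-6 + 10*sqrt(2)) + 12*sqrt(2))
(5) = (h + 7*v)/h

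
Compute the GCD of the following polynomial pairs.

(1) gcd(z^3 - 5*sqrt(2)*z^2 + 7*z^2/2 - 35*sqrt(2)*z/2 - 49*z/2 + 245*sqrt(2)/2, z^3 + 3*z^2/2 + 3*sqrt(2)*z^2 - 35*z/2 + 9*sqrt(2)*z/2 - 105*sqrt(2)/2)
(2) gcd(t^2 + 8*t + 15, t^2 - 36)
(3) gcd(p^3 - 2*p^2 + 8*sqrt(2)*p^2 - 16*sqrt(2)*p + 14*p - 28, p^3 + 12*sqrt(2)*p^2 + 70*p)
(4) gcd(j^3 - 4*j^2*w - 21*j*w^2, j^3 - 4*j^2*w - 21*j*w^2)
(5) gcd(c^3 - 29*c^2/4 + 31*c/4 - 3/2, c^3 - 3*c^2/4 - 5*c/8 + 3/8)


(1) = z - 7/2
(2) = 1
(3) = p + 7*sqrt(2)
(4) = -j^3 + 4*j^2*w + 21*j*w^2
(5) = c - 1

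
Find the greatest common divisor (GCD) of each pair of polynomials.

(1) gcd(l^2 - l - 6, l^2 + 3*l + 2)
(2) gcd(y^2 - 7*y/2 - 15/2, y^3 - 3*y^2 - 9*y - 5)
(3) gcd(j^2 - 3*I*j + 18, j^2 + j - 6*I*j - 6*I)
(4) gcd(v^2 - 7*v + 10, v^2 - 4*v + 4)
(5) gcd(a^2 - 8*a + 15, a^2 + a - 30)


(1) = l + 2
(2) = gcd((y - 5)*(y + 3/2), (y - 5)*(y + 1)^2) = y - 5
(3) = j - 6*I
(4) = v - 2
(5) = gcd((a - 5)*(a - 3), (a - 5)*(a + 6)) = a - 5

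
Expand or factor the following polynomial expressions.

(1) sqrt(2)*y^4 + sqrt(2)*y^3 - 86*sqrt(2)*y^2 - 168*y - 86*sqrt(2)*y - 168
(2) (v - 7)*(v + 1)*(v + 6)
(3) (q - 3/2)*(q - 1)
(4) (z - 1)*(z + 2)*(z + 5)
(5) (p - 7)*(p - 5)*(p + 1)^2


(1) = (y - 7*sqrt(2))*(y + sqrt(2))*(y + 6*sqrt(2))*(sqrt(2)*y + sqrt(2))
(2) = v^3 - 43*v - 42
(3) = q^2 - 5*q/2 + 3/2
(4) = z^3 + 6*z^2 + 3*z - 10
(5) = p^4 - 10*p^3 + 12*p^2 + 58*p + 35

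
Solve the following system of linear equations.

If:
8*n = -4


Then:
n = -1/2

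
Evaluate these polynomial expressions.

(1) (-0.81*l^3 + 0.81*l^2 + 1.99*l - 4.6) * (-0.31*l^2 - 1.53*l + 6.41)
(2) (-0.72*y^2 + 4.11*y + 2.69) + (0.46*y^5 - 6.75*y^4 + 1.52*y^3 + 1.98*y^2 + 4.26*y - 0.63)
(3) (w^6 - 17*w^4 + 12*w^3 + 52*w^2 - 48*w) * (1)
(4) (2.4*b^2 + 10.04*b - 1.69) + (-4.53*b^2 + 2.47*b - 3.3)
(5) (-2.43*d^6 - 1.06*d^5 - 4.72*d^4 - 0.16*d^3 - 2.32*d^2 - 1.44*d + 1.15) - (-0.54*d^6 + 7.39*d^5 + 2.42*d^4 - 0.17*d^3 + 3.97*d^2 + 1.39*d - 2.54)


(1) = 0.2511*l^5 + 0.9882*l^4 - 7.0483*l^3 + 3.5734*l^2 + 19.7939*l - 29.486
(2) = 0.46*y^5 - 6.75*y^4 + 1.52*y^3 + 1.26*y^2 + 8.37*y + 2.06
(3) = w^6 - 17*w^4 + 12*w^3 + 52*w^2 - 48*w
(4) = -2.13*b^2 + 12.51*b - 4.99
(5) = -1.89*d^6 - 8.45*d^5 - 7.14*d^4 + 0.01*d^3 - 6.29*d^2 - 2.83*d + 3.69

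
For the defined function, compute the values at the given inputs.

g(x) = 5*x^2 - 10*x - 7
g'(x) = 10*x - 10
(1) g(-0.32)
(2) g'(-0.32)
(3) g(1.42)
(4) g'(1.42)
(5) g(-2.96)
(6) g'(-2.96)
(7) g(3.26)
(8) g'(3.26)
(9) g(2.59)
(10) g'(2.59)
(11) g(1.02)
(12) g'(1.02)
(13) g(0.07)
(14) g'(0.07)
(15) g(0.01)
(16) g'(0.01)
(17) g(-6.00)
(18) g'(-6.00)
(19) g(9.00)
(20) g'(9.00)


(1) = -3.29
(2) = -13.20
(3) = -11.12
(4) = 4.20
(5) = 66.41
(6) = -39.60
(7) = 13.54
(8) = 22.60
(9) = 0.64
(10) = 15.90
(11) = -12.00
(12) = 0.20
(13) = -7.68
(14) = -9.30
(15) = -7.10
(16) = -9.90
(17) = 233.00
(18) = -70.00
(19) = 308.00
(20) = 80.00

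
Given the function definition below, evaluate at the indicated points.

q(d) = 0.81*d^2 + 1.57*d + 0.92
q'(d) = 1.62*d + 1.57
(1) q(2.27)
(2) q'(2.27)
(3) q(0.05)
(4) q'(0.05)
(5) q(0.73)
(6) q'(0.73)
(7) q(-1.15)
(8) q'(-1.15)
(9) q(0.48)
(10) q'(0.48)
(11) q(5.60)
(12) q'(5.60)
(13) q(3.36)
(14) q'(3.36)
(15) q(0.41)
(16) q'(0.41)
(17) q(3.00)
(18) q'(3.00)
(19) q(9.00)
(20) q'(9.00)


(1) = 8.66
(2) = 5.25
(3) = 1.00
(4) = 1.65
(5) = 2.50
(6) = 2.75
(7) = 0.19
(8) = -0.29
(9) = 1.86
(10) = 2.35
(11) = 35.11
(12) = 10.64
(13) = 15.34
(14) = 7.01
(15) = 1.70
(16) = 2.23
(17) = 12.92
(18) = 6.43
(19) = 80.66
(20) = 16.15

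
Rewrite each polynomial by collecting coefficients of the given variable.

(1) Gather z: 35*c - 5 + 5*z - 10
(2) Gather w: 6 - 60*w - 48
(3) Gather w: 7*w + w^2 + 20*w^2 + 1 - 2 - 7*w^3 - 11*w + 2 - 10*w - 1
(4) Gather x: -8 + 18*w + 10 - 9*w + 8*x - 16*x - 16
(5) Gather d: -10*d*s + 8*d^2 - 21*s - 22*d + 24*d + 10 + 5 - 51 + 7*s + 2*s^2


(1) = 35*c + 5*z - 15
(2) = -60*w - 42
(3) = -7*w^3 + 21*w^2 - 14*w
(4) = 9*w - 8*x - 14
(5) = 8*d^2 + d*(2 - 10*s) + 2*s^2 - 14*s - 36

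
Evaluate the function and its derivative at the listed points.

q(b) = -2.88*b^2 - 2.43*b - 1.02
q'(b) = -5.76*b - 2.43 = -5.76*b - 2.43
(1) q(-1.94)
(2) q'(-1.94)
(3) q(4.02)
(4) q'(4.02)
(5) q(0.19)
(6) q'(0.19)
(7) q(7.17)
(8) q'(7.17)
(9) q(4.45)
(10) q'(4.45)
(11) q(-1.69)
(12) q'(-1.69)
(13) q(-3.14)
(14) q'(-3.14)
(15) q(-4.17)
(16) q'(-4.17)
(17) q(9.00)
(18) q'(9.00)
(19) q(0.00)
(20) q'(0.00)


(1) = -7.14
(2) = 8.74
(3) = -57.33
(4) = -25.59
(5) = -1.59
(6) = -3.52
(7) = -166.50
(8) = -43.73
(9) = -68.86
(10) = -28.06
(11) = -5.14
(12) = 7.30
(13) = -21.79
(14) = 15.66
(15) = -40.97
(16) = 21.59
(17) = -256.17
(18) = -54.27
(19) = -1.02
(20) = -2.43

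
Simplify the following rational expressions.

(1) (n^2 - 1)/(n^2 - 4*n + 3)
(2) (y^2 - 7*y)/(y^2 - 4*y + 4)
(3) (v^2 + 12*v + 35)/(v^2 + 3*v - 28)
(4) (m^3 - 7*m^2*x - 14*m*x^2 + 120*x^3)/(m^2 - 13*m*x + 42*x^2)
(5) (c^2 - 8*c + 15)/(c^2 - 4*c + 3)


(1) = (n + 1)/(n - 3)
(2) = (y^2 - 7*y)/(y^2 - 4*y + 4)
(3) = (v + 5)/(v - 4)
(4) = (-m^2 + m*x + 20*x^2)/(-m + 7*x)
(5) = (c - 5)/(c - 1)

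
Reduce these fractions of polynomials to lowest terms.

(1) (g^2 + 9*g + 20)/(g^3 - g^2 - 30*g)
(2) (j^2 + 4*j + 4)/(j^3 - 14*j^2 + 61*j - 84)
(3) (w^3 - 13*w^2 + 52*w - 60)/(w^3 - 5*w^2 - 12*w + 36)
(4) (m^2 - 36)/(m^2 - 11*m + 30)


(1) = (g + 4)/(g^2 - 6*g)
(2) = (j^2 + 4*j + 4)/(j^3 - 14*j^2 + 61*j - 84)
(3) = (w - 5)/(w + 3)
(4) = (m + 6)/(m - 5)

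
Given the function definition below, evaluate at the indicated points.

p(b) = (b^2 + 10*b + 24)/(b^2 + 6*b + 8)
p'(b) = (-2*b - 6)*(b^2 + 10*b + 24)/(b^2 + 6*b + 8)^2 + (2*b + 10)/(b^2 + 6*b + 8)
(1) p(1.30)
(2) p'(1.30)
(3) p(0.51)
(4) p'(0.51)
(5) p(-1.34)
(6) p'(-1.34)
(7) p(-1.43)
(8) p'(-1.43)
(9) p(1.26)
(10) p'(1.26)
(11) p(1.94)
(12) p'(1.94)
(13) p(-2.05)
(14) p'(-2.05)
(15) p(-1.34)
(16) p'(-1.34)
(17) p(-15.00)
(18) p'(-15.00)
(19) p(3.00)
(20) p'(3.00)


(1) = 2.21
(2) = -0.37
(3) = 2.59
(4) = -0.63
(5) = 7.06
(6) = -9.18
(7) = 8.02
(8) = -12.31
(9) = 2.23
(10) = -0.38
(11) = 2.02
(12) = -0.26
(13) = -79.00
(14) = -1600.00
(15) = 7.06
(16) = -9.18
(17) = 0.69
(18) = -0.02
(19) = 1.80
(20) = -0.16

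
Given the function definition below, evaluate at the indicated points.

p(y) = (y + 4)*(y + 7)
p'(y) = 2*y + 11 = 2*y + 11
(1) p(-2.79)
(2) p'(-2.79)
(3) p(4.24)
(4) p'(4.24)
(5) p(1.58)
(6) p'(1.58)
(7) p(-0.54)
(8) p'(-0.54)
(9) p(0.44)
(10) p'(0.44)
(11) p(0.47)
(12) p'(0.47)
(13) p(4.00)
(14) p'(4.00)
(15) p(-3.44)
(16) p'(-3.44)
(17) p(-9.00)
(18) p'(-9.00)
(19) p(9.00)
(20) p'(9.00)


(1) = 5.09
(2) = 5.42
(3) = 92.62
(4) = 19.48
(5) = 47.88
(6) = 14.16
(7) = 22.35
(8) = 9.92
(9) = 33.03
(10) = 11.88
(11) = 33.39
(12) = 11.94
(13) = 88.00
(14) = 19.00
(15) = 1.99
(16) = 4.12
(17) = 10.00
(18) = -7.00
(19) = 208.00
(20) = 29.00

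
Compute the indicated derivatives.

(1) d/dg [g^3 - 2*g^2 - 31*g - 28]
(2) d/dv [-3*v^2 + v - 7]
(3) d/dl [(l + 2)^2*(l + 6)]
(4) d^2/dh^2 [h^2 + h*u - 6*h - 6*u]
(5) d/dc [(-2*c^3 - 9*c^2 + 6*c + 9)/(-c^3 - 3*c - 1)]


(1) = 3*g^2 - 4*g - 31
(2) = 1 - 6*v
(3) = (l + 2)*(3*l + 14)
(4) = 2
(5) = 3*(-3*c^4 + 8*c^3 + 20*c^2 + 6*c + 7)/(c^6 + 6*c^4 + 2*c^3 + 9*c^2 + 6*c + 1)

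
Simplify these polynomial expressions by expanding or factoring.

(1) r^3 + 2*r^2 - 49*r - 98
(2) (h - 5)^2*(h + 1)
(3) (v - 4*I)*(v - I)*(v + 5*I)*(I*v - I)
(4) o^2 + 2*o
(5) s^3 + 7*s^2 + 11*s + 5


(1) = (r - 7)*(r + 2)*(r + 7)
(2) = h^3 - 9*h^2 + 15*h + 25
(3) = I*v^4 - I*v^3 + 21*I*v^2 + 20*v - 21*I*v - 20
(4) = o*(o + 2)
(5) = (s + 1)^2*(s + 5)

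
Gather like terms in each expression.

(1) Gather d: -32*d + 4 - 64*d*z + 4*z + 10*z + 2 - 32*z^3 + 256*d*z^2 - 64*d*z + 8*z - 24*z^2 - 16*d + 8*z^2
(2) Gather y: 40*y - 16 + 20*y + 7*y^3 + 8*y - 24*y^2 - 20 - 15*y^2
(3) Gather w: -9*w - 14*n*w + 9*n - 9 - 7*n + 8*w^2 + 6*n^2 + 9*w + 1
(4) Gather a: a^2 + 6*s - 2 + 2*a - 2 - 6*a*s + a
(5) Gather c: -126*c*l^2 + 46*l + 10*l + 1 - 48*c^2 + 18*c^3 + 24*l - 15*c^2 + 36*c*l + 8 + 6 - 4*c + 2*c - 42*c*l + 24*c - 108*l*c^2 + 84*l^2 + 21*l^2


(1) = d*(256*z^2 - 128*z - 48) - 32*z^3 - 16*z^2 + 22*z + 6
(2) = 7*y^3 - 39*y^2 + 68*y - 36
(3) = 6*n^2 - 14*n*w + 2*n + 8*w^2 - 8
(4) = a^2 + a*(3 - 6*s) + 6*s - 4
(5) = 18*c^3 + c^2*(-108*l - 63) + c*(-126*l^2 - 6*l + 22) + 105*l^2 + 80*l + 15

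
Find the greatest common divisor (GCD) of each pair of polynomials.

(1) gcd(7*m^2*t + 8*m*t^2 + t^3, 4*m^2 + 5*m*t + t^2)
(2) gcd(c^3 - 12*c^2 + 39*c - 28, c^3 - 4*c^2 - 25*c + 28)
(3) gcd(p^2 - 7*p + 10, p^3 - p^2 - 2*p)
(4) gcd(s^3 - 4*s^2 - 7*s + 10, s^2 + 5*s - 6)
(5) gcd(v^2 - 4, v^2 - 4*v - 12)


(1) = gcd(t*(m + t)*(7*m + t), (m + t)*(4*m + t)) = m + t
(2) = gcd((c - 7)*(c - 4)*(c - 1), (c - 7)*(c - 1)*(c + 4)) = c^2 - 8*c + 7
(3) = gcd((p - 5)*(p - 2), p*(p - 2)*(p + 1)) = p - 2
(4) = gcd((s - 5)*(s - 1)*(s + 2), (s - 1)*(s + 6)) = s - 1
(5) = gcd((v - 2)*(v + 2), (v - 6)*(v + 2)) = v + 2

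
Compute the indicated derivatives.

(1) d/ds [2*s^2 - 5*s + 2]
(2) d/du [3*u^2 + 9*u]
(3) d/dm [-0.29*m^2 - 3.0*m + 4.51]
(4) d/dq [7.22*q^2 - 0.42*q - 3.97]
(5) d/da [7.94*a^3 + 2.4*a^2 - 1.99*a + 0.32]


(1) = 4*s - 5
(2) = 6*u + 9
(3) = -0.58*m - 3.0
(4) = 14.44*q - 0.42
(5) = 23.82*a^2 + 4.8*a - 1.99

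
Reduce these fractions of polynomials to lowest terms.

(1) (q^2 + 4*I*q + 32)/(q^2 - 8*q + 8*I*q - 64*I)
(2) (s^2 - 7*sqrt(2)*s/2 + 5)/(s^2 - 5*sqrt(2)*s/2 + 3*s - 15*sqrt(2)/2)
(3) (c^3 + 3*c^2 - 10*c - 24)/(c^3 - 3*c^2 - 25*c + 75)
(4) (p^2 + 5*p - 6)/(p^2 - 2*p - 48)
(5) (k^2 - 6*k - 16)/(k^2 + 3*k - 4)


(1) = (q - 4*I)/(q - 8)
(2) = (4*s - 4*sqrt(2))/(4*s + 12)
(3) = (c^2 + 6*c + 8)/(c^2 - 25)
(4) = (p - 1)/(p - 8)
(5) = (k^2 - 6*k - 16)/(k^2 + 3*k - 4)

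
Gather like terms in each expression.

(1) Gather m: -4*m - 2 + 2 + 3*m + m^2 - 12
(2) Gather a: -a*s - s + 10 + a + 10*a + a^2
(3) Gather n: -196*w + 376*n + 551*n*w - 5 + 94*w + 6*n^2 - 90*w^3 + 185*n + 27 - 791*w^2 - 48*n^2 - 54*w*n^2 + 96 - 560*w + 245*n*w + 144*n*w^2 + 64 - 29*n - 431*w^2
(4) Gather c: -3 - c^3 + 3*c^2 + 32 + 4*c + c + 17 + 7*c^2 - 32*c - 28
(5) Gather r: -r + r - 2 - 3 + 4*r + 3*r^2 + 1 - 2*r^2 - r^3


(1) = m^2 - m - 12
(2) = a^2 + a*(11 - s) - s + 10
(3) = n^2*(-54*w - 42) + n*(144*w^2 + 796*w + 532) - 90*w^3 - 1222*w^2 - 662*w + 182
(4) = -c^3 + 10*c^2 - 27*c + 18
(5) = -r^3 + r^2 + 4*r - 4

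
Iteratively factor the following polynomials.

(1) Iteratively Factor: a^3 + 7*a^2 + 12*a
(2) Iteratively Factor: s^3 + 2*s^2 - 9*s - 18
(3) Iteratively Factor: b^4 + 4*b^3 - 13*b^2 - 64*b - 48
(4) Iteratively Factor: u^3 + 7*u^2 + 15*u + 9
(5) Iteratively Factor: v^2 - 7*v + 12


(1) = (a)*(a^2 + 7*a + 12) = a*(a + 4)*(a + 3)
(2) = (s - 3)*(s^2 + 5*s + 6) = (s - 3)*(s + 2)*(s + 3)
(3) = (b + 4)*(b^3 - 13*b - 12) = (b + 1)*(b + 4)*(b^2 - b - 12) = (b + 1)*(b + 3)*(b + 4)*(b - 4)
(4) = (u + 3)*(u^2 + 4*u + 3) = (u + 1)*(u + 3)*(u + 3)
(5) = (v - 3)*(v - 4)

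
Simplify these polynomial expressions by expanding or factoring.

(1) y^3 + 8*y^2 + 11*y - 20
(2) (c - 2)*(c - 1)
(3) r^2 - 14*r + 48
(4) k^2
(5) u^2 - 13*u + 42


(1) = (y - 1)*(y + 4)*(y + 5)
(2) = c^2 - 3*c + 2
(3) = (r - 8)*(r - 6)
(4) = k^2
(5) = (u - 7)*(u - 6)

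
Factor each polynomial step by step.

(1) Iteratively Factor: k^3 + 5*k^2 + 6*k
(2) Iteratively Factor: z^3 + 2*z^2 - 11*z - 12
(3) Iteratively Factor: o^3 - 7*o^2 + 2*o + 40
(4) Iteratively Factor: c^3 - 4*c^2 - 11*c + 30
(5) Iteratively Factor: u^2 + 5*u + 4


(1) = (k + 2)*(k^2 + 3*k) = k*(k + 2)*(k + 3)
(2) = (z + 1)*(z^2 + z - 12) = (z - 3)*(z + 1)*(z + 4)
(3) = (o - 4)*(o^2 - 3*o - 10) = (o - 4)*(o + 2)*(o - 5)
(4) = (c + 3)*(c^2 - 7*c + 10) = (c - 5)*(c + 3)*(c - 2)
(5) = (u + 1)*(u + 4)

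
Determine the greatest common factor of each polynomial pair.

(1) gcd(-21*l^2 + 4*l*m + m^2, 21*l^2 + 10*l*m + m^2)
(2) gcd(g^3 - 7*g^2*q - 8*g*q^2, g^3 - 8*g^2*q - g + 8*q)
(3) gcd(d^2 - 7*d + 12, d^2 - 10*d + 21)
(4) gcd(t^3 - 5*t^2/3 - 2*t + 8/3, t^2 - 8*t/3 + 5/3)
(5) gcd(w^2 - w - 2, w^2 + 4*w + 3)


(1) = 7*l + m
(2) = -g + 8*q
(3) = d - 3
(4) = gcd((t - 2)*(t - 1)*(t + 4/3), (t - 5/3)*(t - 1)) = t - 1
(5) = w + 1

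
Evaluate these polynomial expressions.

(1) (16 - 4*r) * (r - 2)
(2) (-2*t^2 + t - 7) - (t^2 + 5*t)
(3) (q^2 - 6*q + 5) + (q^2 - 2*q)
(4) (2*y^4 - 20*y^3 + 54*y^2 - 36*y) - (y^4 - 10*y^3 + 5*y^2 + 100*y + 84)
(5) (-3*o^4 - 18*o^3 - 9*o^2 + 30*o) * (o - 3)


(1) = -4*r^2 + 24*r - 32
(2) = -3*t^2 - 4*t - 7
(3) = 2*q^2 - 8*q + 5
(4) = y^4 - 10*y^3 + 49*y^2 - 136*y - 84
(5) = -3*o^5 - 9*o^4 + 45*o^3 + 57*o^2 - 90*o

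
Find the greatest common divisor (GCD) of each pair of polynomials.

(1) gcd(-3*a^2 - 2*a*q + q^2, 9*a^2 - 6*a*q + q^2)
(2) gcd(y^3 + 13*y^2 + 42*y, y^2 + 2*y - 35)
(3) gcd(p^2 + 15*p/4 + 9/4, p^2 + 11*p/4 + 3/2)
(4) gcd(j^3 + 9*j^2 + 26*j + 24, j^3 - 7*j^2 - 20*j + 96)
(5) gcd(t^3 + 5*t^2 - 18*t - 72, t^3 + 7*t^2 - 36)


(1) = -3*a + q
(2) = gcd(y*(y + 6)*(y + 7), (y - 5)*(y + 7)) = y + 7
(3) = p + 3/4
(4) = gcd((j + 2)*(j + 3)*(j + 4), (j - 8)*(j - 3)*(j + 4)) = j + 4
(5) = t^2 + 9*t + 18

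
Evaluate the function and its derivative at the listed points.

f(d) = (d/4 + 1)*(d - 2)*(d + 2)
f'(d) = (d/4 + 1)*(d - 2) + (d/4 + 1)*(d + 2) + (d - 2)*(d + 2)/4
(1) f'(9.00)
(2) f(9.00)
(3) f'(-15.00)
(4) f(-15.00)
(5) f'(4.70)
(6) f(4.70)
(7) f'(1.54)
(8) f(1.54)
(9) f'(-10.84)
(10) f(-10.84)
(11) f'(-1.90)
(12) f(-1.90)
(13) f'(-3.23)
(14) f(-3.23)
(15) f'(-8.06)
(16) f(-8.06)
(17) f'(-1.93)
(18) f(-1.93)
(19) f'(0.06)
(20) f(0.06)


(1) = 77.75
(2) = 250.25
(3) = 137.75
(4) = -607.75
(5) = 24.97
(6) = 39.35
(7) = 3.86
(8) = -2.26
(9) = 65.45
(10) = -194.09
(11) = -2.09
(12) = -0.20
(13) = 0.36
(14) = 1.24
(15) = 31.60
(16) = -61.88
(17) = -2.07
(18) = -0.14
(19) = -0.88
(20) = -4.06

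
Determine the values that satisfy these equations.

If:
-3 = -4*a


Then:
a = 3/4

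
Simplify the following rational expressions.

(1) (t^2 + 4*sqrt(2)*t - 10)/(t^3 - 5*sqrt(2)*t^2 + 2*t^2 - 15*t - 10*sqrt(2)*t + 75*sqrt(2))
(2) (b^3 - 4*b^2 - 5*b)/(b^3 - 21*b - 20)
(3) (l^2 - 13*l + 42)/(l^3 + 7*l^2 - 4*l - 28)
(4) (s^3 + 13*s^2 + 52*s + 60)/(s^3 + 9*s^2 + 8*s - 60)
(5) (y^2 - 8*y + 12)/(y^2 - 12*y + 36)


(1) = (t^2 + 4*sqrt(2)*t - 10)/(t^3 + t^2*(2 - 5*sqrt(2)) + t*(-15 - 10*sqrt(2)) + 75*sqrt(2))
(2) = b/(b + 4)
(3) = (l^2 - 13*l + 42)/(l^3 + 7*l^2 - 4*l - 28)
(4) = (s + 2)/(s - 2)
(5) = (y - 2)/(y - 6)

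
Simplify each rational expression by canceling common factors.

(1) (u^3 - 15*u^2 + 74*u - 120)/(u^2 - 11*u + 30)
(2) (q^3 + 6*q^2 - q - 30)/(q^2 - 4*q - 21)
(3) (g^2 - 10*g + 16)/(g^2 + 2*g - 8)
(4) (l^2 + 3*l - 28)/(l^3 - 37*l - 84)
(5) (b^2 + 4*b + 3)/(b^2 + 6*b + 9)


(1) = u - 4
(2) = (q^2 + 3*q - 10)/(q - 7)
(3) = (g - 8)/(g + 4)
(4) = (l^2 + 3*l - 28)/(l^3 - 37*l - 84)
(5) = (b + 1)/(b + 3)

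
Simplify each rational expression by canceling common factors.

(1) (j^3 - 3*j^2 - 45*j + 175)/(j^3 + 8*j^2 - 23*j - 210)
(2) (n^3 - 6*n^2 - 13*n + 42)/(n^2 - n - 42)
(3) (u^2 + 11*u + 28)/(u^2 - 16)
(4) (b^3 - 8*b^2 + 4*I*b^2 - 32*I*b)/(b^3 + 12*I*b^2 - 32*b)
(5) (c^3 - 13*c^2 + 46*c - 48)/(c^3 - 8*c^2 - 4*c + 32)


(1) = (j - 5)/(j + 6)
(2) = (n^2 + n - 6)/(n + 6)
(3) = (u + 7)/(u - 4)
(4) = (b - 8)/(b + 8*I)
(5) = (c - 3)/(c + 2)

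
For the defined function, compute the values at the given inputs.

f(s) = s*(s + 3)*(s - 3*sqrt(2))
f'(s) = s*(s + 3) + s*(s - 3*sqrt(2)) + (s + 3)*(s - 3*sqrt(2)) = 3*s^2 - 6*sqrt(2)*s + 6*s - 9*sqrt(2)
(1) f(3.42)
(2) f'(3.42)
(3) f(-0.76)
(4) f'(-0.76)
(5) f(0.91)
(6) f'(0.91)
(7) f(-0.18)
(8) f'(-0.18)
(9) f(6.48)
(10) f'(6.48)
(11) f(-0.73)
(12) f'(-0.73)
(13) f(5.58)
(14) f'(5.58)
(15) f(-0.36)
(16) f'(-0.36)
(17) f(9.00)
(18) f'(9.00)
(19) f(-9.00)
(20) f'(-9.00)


(1) = -18.06
(2) = 13.86
(3) = 8.52
(4) = -9.11
(5) = -11.86
(6) = -12.51
(7) = 2.24
(8) = -12.18
(9) = 137.44
(10) = 97.14
(11) = 8.24
(12) = -9.31
(13) = 64.03
(14) = 66.81
(15) = 4.37
(16) = -11.44
(17) = 513.79
(18) = 207.90
(19) = -715.10
(20) = 252.64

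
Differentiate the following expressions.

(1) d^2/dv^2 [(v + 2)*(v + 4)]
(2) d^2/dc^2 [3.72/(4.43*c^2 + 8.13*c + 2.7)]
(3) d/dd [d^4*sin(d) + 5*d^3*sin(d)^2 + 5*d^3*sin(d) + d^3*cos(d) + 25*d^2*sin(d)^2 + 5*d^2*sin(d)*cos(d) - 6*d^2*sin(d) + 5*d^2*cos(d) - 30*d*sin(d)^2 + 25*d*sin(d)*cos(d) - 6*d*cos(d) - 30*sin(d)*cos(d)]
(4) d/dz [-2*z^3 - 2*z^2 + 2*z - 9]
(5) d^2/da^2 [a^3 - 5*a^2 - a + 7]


(1) = 2
(2) = (-146.009256*c^2 - 267.958296*c + 3.72*(8.86*c + 8.13)*(17.72*c + 16.26) - 88.98984)/(4.43*c^2 + 8.13*c + 2.7)^3
(3) = d^4*cos(d) + 3*d^3*sin(d) + 5*d^3*sin(2*d) + 5*d^3*cos(d) + 10*d^2*sin(d) + 25*d^2*sin(2*d) - 3*d^2*cos(d) - 5*d^2*cos(2*d)/2 + 15*d^2/2 - 6*d*sin(d) - 25*d*sin(2*d) + 10*d*cos(d) + 25*d + 25*sin(2*d)/2 - 6*cos(d) - 15*cos(2*d) - 15
(4) = -6*z^2 - 4*z + 2
(5) = 6*a - 10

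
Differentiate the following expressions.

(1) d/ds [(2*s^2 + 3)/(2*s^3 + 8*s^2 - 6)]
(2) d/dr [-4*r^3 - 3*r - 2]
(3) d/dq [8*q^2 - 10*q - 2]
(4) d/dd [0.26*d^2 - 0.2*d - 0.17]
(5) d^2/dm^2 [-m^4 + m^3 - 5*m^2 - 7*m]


(1) = s*(4*s^3 + 16*s^2 - (3*s + 8)*(2*s^2 + 3) - 12)/(2*(s^3 + 4*s^2 - 3)^2)
(2) = -12*r^2 - 3
(3) = 16*q - 10
(4) = 0.52*d - 0.2
(5) = -12*m^2 + 6*m - 10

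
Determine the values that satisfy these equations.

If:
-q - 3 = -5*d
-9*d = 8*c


Then:
c = -9*q/40 - 27/40
d = q/5 + 3/5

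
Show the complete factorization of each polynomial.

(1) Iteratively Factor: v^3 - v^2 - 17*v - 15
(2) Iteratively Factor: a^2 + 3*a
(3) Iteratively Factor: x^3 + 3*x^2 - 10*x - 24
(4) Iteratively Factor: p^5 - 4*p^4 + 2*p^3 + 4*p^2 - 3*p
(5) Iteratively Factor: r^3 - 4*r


(1) = (v - 5)*(v^2 + 4*v + 3) = (v - 5)*(v + 3)*(v + 1)
(2) = (a)*(a + 3)
(3) = (x + 2)*(x^2 + x - 12) = (x - 3)*(x + 2)*(x + 4)
(4) = (p - 1)*(p^4 - 3*p^3 - p^2 + 3*p) = (p - 1)^2*(p^3 - 2*p^2 - 3*p) = (p - 1)^2*(p + 1)*(p^2 - 3*p) = (p - 3)*(p - 1)^2*(p + 1)*(p)
(5) = (r)*(r^2 - 4) = r*(r + 2)*(r - 2)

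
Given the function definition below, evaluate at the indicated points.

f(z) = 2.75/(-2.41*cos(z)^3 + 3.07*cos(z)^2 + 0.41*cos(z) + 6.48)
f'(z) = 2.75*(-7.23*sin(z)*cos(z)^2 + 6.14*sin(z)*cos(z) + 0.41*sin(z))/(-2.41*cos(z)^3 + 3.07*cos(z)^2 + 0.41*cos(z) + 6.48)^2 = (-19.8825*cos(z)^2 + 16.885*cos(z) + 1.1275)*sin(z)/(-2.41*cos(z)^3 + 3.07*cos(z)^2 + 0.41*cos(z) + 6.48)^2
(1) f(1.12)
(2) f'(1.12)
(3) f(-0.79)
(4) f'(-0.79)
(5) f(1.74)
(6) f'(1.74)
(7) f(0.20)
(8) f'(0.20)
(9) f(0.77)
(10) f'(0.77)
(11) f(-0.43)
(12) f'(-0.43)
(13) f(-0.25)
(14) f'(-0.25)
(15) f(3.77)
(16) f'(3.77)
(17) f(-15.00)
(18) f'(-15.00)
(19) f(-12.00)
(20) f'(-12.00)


(1) = 0.39
(2) = 0.09
(3) = 0.37
(4) = -0.04
(5) = 0.42
(6) = -0.05
(7) = 0.36
(8) = -0.00
(9) = 0.37
(10) = 0.04
(11) = 0.36
(12) = -0.00
(13) = 0.36
(14) = 0.01
(15) = 0.29
(16) = 0.17
(17) = 0.31
(18) = 0.19
(19) = 0.36
(20) = 0.01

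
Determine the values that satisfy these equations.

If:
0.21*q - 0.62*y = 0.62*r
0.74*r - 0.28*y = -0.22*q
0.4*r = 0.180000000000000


Then:
q = -3.67
r = 0.45
y = -1.69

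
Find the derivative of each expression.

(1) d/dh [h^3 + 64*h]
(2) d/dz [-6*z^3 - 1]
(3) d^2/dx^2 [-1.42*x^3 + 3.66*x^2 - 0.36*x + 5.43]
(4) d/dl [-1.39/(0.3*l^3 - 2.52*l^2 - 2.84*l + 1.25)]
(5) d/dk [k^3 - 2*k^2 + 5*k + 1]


(1) = 3*h^2 + 64
(2) = -18*z^2
(3) = 7.32 - 8.52*x
(4) = (1.251*l^2 - 7.0056*l - 3.9476)/(0.3*l^3 - 2.52*l^2 - 2.84*l + 1.25)^2
(5) = 3*k^2 - 4*k + 5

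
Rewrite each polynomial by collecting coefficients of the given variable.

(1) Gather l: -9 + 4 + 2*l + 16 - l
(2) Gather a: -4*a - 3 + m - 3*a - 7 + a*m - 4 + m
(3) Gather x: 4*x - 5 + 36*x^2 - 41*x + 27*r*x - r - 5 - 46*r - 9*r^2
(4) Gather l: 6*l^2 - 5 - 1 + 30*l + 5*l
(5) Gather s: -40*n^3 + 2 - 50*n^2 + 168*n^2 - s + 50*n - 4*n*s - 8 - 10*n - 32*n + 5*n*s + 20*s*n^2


(1) = l + 11
(2) = a*(m - 7) + 2*m - 14
(3) = -9*r^2 - 47*r + 36*x^2 + x*(27*r - 37) - 10
(4) = 6*l^2 + 35*l - 6
(5) = -40*n^3 + 118*n^2 + 8*n + s*(20*n^2 + n - 1) - 6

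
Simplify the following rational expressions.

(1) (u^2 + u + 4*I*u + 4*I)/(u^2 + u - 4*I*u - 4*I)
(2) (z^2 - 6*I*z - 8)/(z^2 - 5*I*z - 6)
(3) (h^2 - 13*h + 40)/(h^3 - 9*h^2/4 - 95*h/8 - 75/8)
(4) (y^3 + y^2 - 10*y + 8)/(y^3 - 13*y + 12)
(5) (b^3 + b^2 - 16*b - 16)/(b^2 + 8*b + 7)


(1) = (u + 4*I)/(u - 4*I)
(2) = (z - 4*I)/(z - 3*I)
(3) = (8*h - 64)/(8*h^2 + 22*h + 15)
(4) = (y - 2)/(y - 3)
(5) = (b^2 - 16)/(b + 7)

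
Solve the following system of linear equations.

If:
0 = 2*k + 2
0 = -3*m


Then:
k = -1
m = 0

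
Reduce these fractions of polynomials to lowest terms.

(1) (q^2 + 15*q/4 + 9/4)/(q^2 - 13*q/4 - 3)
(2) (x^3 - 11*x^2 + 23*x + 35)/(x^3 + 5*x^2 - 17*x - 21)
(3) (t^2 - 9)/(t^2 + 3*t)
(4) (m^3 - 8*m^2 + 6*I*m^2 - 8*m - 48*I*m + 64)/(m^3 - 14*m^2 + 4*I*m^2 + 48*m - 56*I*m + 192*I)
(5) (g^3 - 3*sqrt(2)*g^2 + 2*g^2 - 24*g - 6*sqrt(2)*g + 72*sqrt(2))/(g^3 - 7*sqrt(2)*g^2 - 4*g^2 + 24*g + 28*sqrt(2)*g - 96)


(1) = (q + 3)/(q - 4)
(2) = (x^2 - 12*x + 35)/(x^2 + 4*x - 21)
(3) = (t - 3)/t
(4) = (m + 2*I)/(m - 6)
(5) = (g + 6)/(g - 4*sqrt(2))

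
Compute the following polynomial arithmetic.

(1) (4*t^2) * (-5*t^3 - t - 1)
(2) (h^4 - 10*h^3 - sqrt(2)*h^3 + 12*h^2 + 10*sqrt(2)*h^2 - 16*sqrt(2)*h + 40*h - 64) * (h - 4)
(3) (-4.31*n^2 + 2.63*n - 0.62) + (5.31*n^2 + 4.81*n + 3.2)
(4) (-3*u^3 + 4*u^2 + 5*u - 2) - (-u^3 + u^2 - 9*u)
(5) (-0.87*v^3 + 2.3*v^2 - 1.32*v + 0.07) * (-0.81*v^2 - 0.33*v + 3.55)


(1) = -20*t^5 - 4*t^3 - 4*t^2
(2) = h^5 - 14*h^4 - sqrt(2)*h^4 + 14*sqrt(2)*h^3 + 52*h^3 - 56*sqrt(2)*h^2 - 8*h^2 - 224*h + 64*sqrt(2)*h + 256
(3) = 1.0*n^2 + 7.44*n + 2.58
(4) = -2*u^3 + 3*u^2 + 14*u - 2
(5) = 0.7047*v^5 - 1.5759*v^4 - 2.7783*v^3 + 8.5439*v^2 - 4.7091*v + 0.2485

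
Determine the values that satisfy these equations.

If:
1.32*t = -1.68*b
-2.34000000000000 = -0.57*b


Then:
b = 4.11
t = -5.22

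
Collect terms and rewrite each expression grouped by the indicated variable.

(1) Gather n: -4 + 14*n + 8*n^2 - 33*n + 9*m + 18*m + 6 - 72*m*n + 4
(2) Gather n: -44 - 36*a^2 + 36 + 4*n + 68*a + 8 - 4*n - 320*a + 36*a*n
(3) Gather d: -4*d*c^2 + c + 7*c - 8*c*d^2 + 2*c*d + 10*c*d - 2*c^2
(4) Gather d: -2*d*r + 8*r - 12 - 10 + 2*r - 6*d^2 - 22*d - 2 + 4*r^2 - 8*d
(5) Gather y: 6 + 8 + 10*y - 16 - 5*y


(1) = 27*m + 8*n^2 + n*(-72*m - 19) + 6
(2) = -36*a^2 + 36*a*n - 252*a
(3) = -2*c^2 - 8*c*d^2 + 8*c + d*(-4*c^2 + 12*c)
(4) = -6*d^2 + d*(-2*r - 30) + 4*r^2 + 10*r - 24
(5) = 5*y - 2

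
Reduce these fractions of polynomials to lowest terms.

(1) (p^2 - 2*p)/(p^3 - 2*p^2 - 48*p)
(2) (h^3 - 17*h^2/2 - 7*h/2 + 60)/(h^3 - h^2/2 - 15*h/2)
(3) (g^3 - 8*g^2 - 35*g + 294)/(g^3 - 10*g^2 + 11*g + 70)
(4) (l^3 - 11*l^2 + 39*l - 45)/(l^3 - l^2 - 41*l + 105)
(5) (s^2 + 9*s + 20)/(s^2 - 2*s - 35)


(1) = (p - 2)/(p^2 - 2*p - 48)
(2) = (h - 8)/h
(3) = (g^2 - g - 42)/(g^2 - 3*g - 10)
(4) = (l - 3)/(l + 7)
(5) = (s + 4)/(s - 7)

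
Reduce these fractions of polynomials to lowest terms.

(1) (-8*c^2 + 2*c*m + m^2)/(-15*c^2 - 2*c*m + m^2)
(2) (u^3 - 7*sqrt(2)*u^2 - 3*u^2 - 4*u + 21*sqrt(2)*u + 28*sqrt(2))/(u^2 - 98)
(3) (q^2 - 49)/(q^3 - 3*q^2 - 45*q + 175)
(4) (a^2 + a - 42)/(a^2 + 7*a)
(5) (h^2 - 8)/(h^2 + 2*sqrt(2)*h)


(1) = (8*c^2 - 2*c*m - m^2)/(15*c^2 + 2*c*m - m^2)
(2) = (u^2 - 3*u - 4)/(u + 7*sqrt(2))
(3) = (q - 7)/(q^2 - 10*q + 25)
(4) = (a - 6)/a
(5) = (h - 2*sqrt(2))/h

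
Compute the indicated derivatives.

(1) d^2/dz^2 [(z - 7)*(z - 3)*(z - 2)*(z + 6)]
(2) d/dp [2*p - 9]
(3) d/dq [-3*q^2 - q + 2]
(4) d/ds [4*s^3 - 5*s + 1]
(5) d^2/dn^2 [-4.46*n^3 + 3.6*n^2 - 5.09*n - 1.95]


(1) = 12*z^2 - 36*z - 62
(2) = 2
(3) = -6*q - 1
(4) = 12*s^2 - 5
(5) = 7.2 - 26.76*n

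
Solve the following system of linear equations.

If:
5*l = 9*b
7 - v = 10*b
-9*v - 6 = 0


Then:
b = 23/30
l = 69/50
v = -2/3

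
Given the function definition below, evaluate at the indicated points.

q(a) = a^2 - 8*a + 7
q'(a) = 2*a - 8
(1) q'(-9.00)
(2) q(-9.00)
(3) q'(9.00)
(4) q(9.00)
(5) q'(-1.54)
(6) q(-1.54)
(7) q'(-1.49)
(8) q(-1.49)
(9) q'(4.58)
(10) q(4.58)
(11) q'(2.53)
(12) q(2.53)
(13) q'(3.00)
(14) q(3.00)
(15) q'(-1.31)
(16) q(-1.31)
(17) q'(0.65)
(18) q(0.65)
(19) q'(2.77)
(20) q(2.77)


(1) = -26.00
(2) = 160.00
(3) = 10.00
(4) = 16.00
(5) = -11.08
(6) = 21.69
(7) = -10.98
(8) = 21.14
(9) = 1.16
(10) = -8.66
(11) = -2.94
(12) = -6.84
(13) = -2.00
(14) = -8.00
(15) = -10.62
(16) = 19.20
(17) = -6.70
(18) = 2.22
(19) = -2.46
(20) = -7.49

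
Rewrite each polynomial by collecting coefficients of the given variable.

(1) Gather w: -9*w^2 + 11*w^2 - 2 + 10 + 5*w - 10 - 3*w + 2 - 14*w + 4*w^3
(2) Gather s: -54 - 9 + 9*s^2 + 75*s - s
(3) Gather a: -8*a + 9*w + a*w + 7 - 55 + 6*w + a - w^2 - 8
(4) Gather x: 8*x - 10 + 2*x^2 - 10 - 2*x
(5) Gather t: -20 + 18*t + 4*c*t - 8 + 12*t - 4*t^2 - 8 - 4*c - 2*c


(1) = 4*w^3 + 2*w^2 - 12*w
(2) = 9*s^2 + 74*s - 63
(3) = a*(w - 7) - w^2 + 15*w - 56
(4) = 2*x^2 + 6*x - 20
(5) = -6*c - 4*t^2 + t*(4*c + 30) - 36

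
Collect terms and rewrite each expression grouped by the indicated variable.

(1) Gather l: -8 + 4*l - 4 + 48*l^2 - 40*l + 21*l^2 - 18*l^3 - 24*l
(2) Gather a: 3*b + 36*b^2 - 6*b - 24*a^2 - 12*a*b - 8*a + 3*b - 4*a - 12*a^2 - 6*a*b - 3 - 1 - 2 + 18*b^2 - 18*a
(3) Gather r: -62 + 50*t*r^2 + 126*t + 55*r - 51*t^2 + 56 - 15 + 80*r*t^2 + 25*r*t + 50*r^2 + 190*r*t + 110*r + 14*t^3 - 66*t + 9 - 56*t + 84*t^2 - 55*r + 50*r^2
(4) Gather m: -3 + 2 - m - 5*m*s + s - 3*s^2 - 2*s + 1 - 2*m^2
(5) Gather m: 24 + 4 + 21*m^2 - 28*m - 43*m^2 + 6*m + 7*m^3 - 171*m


(1) = -18*l^3 + 69*l^2 - 60*l - 12
(2) = -36*a^2 + a*(-18*b - 30) + 54*b^2 - 6
(3) = r^2*(50*t + 100) + r*(80*t^2 + 215*t + 110) + 14*t^3 + 33*t^2 + 4*t - 12
(4) = -2*m^2 + m*(-5*s - 1) - 3*s^2 - s
(5) = 7*m^3 - 22*m^2 - 193*m + 28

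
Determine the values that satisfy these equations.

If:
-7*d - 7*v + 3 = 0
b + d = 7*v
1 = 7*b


Then:
b = 1/7
d = 5/14
v = 1/14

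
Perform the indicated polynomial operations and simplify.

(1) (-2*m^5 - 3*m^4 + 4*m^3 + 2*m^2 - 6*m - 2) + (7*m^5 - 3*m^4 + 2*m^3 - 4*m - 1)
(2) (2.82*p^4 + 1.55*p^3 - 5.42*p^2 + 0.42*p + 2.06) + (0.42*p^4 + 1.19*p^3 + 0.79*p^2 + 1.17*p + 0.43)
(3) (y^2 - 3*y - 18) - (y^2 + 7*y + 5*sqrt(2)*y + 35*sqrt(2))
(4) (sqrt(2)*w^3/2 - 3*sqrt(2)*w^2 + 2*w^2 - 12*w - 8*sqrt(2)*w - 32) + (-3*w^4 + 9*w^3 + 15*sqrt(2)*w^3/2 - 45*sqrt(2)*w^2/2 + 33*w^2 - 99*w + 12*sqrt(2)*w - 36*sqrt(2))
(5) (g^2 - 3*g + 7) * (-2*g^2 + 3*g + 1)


(1) = 5*m^5 - 6*m^4 + 6*m^3 + 2*m^2 - 10*m - 3
(2) = 3.24*p^4 + 2.74*p^3 - 4.63*p^2 + 1.59*p + 2.49
(3) = -10*y - 5*sqrt(2)*y - 35*sqrt(2) - 18
(4) = -3*w^4 + 9*w^3 + 8*sqrt(2)*w^3 - 51*sqrt(2)*w^2/2 + 35*w^2 - 111*w + 4*sqrt(2)*w - 36*sqrt(2) - 32
(5) = -2*g^4 + 9*g^3 - 22*g^2 + 18*g + 7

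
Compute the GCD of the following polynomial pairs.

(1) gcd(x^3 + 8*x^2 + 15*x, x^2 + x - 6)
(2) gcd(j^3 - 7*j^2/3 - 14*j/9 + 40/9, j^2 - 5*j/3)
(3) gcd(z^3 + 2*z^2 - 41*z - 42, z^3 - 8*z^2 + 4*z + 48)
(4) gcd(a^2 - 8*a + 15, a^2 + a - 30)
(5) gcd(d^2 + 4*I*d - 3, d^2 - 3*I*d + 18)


(1) = x + 3
(2) = j - 5/3
(3) = z - 6
(4) = a - 5
(5) = gcd((d + I)*(d + 3*I), (d - 6*I)*(d + 3*I)) = d + 3*I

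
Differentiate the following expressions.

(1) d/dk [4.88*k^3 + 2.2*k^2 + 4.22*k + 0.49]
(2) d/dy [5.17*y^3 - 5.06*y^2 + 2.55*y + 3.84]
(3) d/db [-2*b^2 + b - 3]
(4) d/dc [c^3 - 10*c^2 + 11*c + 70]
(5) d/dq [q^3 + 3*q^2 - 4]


(1) = 14.64*k^2 + 4.4*k + 4.22
(2) = 15.51*y^2 - 10.12*y + 2.55
(3) = 1 - 4*b
(4) = 3*c^2 - 20*c + 11
(5) = 3*q*(q + 2)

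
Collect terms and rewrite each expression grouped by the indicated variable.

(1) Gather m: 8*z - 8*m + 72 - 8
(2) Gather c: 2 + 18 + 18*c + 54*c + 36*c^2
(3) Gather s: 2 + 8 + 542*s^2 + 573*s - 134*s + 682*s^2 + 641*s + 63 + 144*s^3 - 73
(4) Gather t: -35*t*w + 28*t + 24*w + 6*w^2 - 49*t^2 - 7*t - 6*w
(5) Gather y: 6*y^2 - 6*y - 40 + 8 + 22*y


(1) = -8*m + 8*z + 64
(2) = 36*c^2 + 72*c + 20
(3) = 144*s^3 + 1224*s^2 + 1080*s
(4) = -49*t^2 + t*(21 - 35*w) + 6*w^2 + 18*w
(5) = 6*y^2 + 16*y - 32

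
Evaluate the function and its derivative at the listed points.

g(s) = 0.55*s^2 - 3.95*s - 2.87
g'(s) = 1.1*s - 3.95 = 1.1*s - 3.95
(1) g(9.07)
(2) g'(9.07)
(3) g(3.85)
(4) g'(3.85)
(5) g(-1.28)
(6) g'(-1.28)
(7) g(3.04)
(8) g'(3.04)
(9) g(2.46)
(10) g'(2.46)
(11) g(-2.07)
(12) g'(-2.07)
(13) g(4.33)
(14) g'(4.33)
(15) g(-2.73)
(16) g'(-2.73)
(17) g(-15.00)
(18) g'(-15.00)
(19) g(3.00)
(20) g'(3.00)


(1) = 6.55
(2) = 6.03
(3) = -9.93
(4) = 0.29
(5) = 3.09
(6) = -5.36
(7) = -9.80
(8) = -0.61
(9) = -9.26
(10) = -1.24
(11) = 7.66
(12) = -6.23
(13) = -9.66
(14) = 0.81
(15) = 12.01
(16) = -6.95
(17) = 180.13
(18) = -20.45
(19) = -9.77
(20) = -0.65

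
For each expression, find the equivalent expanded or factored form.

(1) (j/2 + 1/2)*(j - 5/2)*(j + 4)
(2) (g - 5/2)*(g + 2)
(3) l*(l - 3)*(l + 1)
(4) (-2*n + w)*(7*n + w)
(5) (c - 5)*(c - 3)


(1) = j^3/2 + 5*j^2/4 - 17*j/4 - 5
(2) = g^2 - g/2 - 5
(3) = l^3 - 2*l^2 - 3*l
(4) = -14*n^2 + 5*n*w + w^2
(5) = c^2 - 8*c + 15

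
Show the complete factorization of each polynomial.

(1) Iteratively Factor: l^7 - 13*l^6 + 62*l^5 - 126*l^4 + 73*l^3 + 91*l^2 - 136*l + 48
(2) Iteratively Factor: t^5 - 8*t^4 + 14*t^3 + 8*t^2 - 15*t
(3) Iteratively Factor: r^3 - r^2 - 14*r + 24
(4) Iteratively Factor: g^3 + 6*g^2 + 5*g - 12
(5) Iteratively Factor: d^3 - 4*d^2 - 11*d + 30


(1) = (l - 4)*(l^6 - 9*l^5 + 26*l^4 - 22*l^3 - 15*l^2 + 31*l - 12) = (l - 4)*(l + 1)*(l^5 - 10*l^4 + 36*l^3 - 58*l^2 + 43*l - 12) = (l - 4)*(l - 3)*(l + 1)*(l^4 - 7*l^3 + 15*l^2 - 13*l + 4) = (l - 4)*(l - 3)*(l - 1)*(l + 1)*(l^3 - 6*l^2 + 9*l - 4) = (l - 4)*(l - 3)*(l - 1)^2*(l + 1)*(l^2 - 5*l + 4) = (l - 4)^2*(l - 3)*(l - 1)^2*(l + 1)*(l - 1)
(2) = (t)*(t^4 - 8*t^3 + 14*t^2 + 8*t - 15) = t*(t - 5)*(t^3 - 3*t^2 - t + 3) = t*(t - 5)*(t + 1)*(t^2 - 4*t + 3) = t*(t - 5)*(t - 3)*(t + 1)*(t - 1)
(3) = (r + 4)*(r^2 - 5*r + 6) = (r - 2)*(r + 4)*(r - 3)
(4) = (g - 1)*(g^2 + 7*g + 12) = (g - 1)*(g + 3)*(g + 4)
(5) = (d - 5)*(d^2 + d - 6) = (d - 5)*(d - 2)*(d + 3)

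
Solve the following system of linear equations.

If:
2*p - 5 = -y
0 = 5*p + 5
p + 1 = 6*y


Then:
No Solution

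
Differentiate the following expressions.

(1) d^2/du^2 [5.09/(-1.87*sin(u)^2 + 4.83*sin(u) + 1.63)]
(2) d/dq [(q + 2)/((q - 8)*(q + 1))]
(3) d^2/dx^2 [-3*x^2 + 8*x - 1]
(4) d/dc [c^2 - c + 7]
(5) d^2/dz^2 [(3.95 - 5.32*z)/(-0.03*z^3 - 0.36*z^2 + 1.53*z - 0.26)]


(1) = (-71.196884*sin(u)^4 + 137.920167*sin(u)^3 - 74.008091*sin(u)^2 - 235.767273*sin(u) + 268.51786)/(-1.87*sin(u)^2 + 4.83*sin(u) + 1.63)^3
(2) = (-q^2 - 4*q + 6)/(q^4 - 14*q^3 + 33*q^2 + 112*q + 64)
(3) = -6
(4) = 2*c - 1
(5) = (0.028728*z^5 + 0.302076*z^4 + 1.18476*z^3 - 2.481642*z^2 + 10.251108*z - 13.521078)/(2.7e-5*z^9 + 0.000972*z^8 + 0.007533*z^7 - 0.051786*z^6 - 0.367335*z^5 + 2.557656*z^4 - 4.434741*z^3 + 1.89891*z^2 - 0.310284*z + 0.017576)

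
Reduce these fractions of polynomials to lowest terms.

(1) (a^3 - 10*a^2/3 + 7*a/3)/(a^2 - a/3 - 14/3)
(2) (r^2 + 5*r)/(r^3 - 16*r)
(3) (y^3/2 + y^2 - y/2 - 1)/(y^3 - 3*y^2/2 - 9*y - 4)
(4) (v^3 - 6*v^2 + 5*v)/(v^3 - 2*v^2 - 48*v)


(1) = (a^2 - a)/(a + 2)
(2) = (r + 5)/(r^2 - 16)
(3) = (y^2 - 1)/(2*y^2 - 7*y - 4)
(4) = (v^2 - 6*v + 5)/(v^2 - 2*v - 48)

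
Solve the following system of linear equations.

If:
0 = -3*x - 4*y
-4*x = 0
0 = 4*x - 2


Then:
No Solution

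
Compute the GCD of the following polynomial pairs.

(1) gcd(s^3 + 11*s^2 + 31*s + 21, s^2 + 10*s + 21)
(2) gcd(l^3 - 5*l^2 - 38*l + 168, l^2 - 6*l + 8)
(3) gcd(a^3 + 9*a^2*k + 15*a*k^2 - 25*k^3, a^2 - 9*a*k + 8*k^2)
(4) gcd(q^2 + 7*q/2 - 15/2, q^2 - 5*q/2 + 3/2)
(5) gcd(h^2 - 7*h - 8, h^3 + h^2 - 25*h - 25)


(1) = gcd((s + 1)*(s + 3)*(s + 7), (s + 3)*(s + 7)) = s^2 + 10*s + 21
(2) = gcd((l - 7)*(l - 4)*(l + 6), (l - 4)*(l - 2)) = l - 4
(3) = a - k
(4) = q - 3/2
(5) = gcd((h - 8)*(h + 1), (h - 5)*(h + 1)*(h + 5)) = h + 1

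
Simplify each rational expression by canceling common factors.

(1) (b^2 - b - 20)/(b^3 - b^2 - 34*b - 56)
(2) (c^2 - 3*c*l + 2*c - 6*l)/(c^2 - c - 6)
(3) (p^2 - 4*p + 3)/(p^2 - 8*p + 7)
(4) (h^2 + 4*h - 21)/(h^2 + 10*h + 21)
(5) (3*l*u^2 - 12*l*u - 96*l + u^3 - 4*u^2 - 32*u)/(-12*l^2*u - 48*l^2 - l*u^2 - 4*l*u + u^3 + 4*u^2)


(1) = (b - 5)/(b^2 - 5*b - 14)
(2) = (c - 3*l)/(c - 3)
(3) = (p - 3)/(p - 7)
(4) = (h - 3)/(h + 3)
(5) = (u - 8)/(-4*l + u)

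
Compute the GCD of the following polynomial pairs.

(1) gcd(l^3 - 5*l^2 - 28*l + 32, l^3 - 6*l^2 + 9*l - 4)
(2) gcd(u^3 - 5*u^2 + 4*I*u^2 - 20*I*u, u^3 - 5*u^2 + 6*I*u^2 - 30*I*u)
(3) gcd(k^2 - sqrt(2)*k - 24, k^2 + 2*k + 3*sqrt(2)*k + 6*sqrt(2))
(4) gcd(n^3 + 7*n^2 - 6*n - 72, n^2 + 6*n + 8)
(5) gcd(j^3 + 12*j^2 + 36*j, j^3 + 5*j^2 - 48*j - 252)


(1) = l - 1
(2) = gcd(u*(u - 5)*(u + 4*I), u*(u - 5)*(u + 6*I)) = u^2 - 5*u
(3) = k + 3*sqrt(2)
(4) = n + 4
(5) = gcd(j*(j + 6)^2, (j - 7)*(j + 6)^2) = j^2 + 12*j + 36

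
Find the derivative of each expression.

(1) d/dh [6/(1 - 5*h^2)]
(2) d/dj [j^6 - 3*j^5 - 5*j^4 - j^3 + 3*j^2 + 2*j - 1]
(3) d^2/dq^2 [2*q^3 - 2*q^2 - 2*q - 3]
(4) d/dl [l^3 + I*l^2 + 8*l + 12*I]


(1) = 60*h/(5*h^2 - 1)^2
(2) = 6*j^5 - 15*j^4 - 20*j^3 - 3*j^2 + 6*j + 2
(3) = 12*q - 4
(4) = 3*l^2 + 2*I*l + 8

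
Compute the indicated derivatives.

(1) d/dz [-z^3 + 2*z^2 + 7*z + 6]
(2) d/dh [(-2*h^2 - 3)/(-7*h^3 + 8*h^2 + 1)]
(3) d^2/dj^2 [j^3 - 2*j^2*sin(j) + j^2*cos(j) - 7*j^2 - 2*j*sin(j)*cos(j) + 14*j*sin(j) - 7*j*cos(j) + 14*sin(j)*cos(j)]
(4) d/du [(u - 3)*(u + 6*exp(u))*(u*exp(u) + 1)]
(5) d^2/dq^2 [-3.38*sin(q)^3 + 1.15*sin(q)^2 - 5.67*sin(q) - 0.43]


(1) = -3*z^2 + 4*z + 7
(2) = h*(28*h^3 - 32*h^2 - (21*h - 16)*(2*h^2 + 3) - 4)/(-7*h^3 + 8*h^2 + 1)^2
(3) = 2*j^2*sin(j) - j^2*cos(j) - 18*j*sin(j) + 4*j*sin(2*j) - j*cos(j) + 6*j + 10*sin(j) - 28*sin(2*j) + 30*cos(j) - 4*cos(2*j) - 14
(4) = u^3*exp(u) + 12*u^2*exp(2*u) - 24*u*exp(2*u) + 2*u - 18*exp(2*u) - 12*exp(u) - 3
(5) = 8.205*sin(q) - 7.605*sin(3*q) + 2.3*cos(2*q)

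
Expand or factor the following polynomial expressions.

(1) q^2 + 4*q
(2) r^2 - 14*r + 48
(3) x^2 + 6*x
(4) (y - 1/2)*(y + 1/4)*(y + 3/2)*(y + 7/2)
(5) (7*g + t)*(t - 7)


(1) = q*(q + 4)
(2) = (r - 8)*(r - 6)
(3) = x*(x + 6)
(4) = y^4 + 19*y^3/4 + 31*y^2/8 - 31*y/16 - 21/32
(5) = 7*g*t - 49*g + t^2 - 7*t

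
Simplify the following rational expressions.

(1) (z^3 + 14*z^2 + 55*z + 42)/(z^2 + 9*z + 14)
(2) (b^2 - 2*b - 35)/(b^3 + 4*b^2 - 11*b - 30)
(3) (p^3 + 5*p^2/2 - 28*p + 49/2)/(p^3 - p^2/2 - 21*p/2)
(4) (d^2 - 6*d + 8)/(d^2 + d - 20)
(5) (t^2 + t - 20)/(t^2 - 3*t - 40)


(1) = (z^2 + 7*z + 6)/(z + 2)
(2) = (b - 7)/(b^2 - b - 6)
(3) = (p^2 + 6*p - 7)/(p^2 + 3*p)
(4) = (d - 2)/(d + 5)
(5) = (t - 4)/(t - 8)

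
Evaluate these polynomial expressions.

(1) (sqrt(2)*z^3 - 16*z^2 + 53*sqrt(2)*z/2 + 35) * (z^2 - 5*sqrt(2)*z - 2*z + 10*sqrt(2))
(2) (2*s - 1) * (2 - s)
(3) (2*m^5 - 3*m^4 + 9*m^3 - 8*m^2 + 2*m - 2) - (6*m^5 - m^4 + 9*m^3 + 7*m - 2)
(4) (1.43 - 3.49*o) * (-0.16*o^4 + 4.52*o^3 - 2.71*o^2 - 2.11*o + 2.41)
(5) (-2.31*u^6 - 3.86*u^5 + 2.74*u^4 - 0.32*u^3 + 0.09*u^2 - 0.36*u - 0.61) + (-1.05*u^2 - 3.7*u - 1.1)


(1) = sqrt(2)*z^5 - 26*z^4 - 2*sqrt(2)*z^4 + 52*z^3 + 213*sqrt(2)*z^3/2 - 213*sqrt(2)*z^2 - 230*z^2 - 175*sqrt(2)*z + 460*z + 350*sqrt(2)
(2) = -2*s^2 + 5*s - 2
(3) = -4*m^5 - 2*m^4 - 8*m^2 - 5*m
(4) = 0.5584*o^5 - 16.0036*o^4 + 15.9215*o^3 + 3.4886*o^2 - 11.4282*o + 3.4463
(5) = -2.31*u^6 - 3.86*u^5 + 2.74*u^4 - 0.32*u^3 - 0.96*u^2 - 4.06*u - 1.71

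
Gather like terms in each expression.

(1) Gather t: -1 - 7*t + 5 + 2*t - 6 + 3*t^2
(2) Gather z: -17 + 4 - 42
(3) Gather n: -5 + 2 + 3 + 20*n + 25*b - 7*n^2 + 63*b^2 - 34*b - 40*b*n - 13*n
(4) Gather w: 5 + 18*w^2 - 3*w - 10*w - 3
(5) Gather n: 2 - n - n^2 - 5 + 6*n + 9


(1) = 3*t^2 - 5*t - 2
(2) = -55
(3) = 63*b^2 - 9*b - 7*n^2 + n*(7 - 40*b)
(4) = 18*w^2 - 13*w + 2
(5) = -n^2 + 5*n + 6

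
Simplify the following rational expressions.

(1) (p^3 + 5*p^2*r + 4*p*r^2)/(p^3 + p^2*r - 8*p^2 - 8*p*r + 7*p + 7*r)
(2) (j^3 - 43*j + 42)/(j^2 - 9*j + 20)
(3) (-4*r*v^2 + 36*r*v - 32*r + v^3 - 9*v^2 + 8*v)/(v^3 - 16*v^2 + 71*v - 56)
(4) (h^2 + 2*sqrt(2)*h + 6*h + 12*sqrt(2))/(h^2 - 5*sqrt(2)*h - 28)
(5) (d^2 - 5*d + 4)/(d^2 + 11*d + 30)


(1) = (p^2 + 4*p*r)/(p^2 - 8*p + 7)
(2) = (j^3 - 43*j + 42)/(j^2 - 9*j + 20)
(3) = (-4*r + v)/(v - 7)
(4) = (h + 6)/(h - 7*sqrt(2))
(5) = (d^2 - 5*d + 4)/(d^2 + 11*d + 30)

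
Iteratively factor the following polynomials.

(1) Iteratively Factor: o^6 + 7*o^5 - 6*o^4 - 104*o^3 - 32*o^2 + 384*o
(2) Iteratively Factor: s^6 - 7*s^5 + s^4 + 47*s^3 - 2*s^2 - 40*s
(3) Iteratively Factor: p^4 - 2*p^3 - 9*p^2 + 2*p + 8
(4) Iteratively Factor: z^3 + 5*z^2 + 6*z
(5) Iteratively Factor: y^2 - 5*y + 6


(1) = (o - 2)*(o^5 + 9*o^4 + 12*o^3 - 80*o^2 - 192*o) = (o - 2)*(o + 4)*(o^4 + 5*o^3 - 8*o^2 - 48*o) = o*(o - 2)*(o + 4)*(o^3 + 5*o^2 - 8*o - 48) = o*(o - 3)*(o - 2)*(o + 4)*(o^2 + 8*o + 16) = o*(o - 3)*(o - 2)*(o + 4)^2*(o + 4)
(2) = (s - 4)*(s^5 - 3*s^4 - 11*s^3 + 3*s^2 + 10*s) = (s - 5)*(s - 4)*(s^4 + 2*s^3 - s^2 - 2*s) = (s - 5)*(s - 4)*(s - 1)*(s^3 + 3*s^2 + 2*s) = (s - 5)*(s - 4)*(s - 1)*(s + 2)*(s^2 + s) = s*(s - 5)*(s - 4)*(s - 1)*(s + 2)*(s + 1)
(3) = (p + 1)*(p^3 - 3*p^2 - 6*p + 8) = (p - 4)*(p + 1)*(p^2 + p - 2) = (p - 4)*(p + 1)*(p + 2)*(p - 1)
(4) = (z + 3)*(z^2 + 2*z) = z*(z + 3)*(z + 2)
(5) = (y - 3)*(y - 2)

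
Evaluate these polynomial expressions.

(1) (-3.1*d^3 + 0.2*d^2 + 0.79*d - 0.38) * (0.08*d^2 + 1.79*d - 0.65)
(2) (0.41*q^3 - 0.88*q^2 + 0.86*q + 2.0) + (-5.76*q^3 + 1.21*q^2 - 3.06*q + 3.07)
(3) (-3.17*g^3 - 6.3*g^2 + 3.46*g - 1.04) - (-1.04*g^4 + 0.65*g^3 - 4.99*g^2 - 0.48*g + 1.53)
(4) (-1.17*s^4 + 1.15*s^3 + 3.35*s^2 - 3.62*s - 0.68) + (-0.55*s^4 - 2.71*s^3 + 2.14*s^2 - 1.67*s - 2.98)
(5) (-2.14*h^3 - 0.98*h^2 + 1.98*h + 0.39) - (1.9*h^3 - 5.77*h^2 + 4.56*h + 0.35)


(1) = -0.248*d^5 - 5.533*d^4 + 2.4362*d^3 + 1.2537*d^2 - 1.1937*d + 0.247
(2) = -5.35*q^3 + 0.33*q^2 - 2.2*q + 5.07
(3) = 1.04*g^4 - 3.82*g^3 - 1.31*g^2 + 3.94*g - 2.57
(4) = -1.72*s^4 - 1.56*s^3 + 5.49*s^2 - 5.29*s - 3.66
(5) = -4.04*h^3 + 4.79*h^2 - 2.58*h + 0.04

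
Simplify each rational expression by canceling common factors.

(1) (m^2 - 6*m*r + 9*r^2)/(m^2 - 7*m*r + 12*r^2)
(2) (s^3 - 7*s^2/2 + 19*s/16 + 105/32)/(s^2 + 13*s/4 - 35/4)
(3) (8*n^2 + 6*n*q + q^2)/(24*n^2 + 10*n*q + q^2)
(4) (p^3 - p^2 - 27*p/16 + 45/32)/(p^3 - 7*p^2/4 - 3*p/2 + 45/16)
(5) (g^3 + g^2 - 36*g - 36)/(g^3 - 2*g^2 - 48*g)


(1) = (-m + 3*r)/(-m + 4*r)
(2) = (8*s^2 - 14*s - 15)/(8*s + 40)
(3) = (2*n + q)/(6*n + q)
(4) = (4*p - 3)/(4*p - 6)
(5) = (g^2 - 5*g - 6)/(g^2 - 8*g)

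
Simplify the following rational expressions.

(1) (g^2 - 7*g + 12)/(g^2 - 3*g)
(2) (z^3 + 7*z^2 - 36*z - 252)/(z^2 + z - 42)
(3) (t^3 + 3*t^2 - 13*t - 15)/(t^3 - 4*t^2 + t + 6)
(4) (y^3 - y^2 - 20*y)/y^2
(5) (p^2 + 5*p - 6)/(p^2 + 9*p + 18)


(1) = (g - 4)/g
(2) = z + 6
(3) = (t + 5)/(t - 2)
(4) = (y^2 - y - 20)/y
(5) = (p - 1)/(p + 3)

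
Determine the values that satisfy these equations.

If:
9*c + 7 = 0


Then:
c = -7/9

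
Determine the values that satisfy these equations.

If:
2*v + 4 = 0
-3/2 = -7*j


Then:
j = 3/14
v = -2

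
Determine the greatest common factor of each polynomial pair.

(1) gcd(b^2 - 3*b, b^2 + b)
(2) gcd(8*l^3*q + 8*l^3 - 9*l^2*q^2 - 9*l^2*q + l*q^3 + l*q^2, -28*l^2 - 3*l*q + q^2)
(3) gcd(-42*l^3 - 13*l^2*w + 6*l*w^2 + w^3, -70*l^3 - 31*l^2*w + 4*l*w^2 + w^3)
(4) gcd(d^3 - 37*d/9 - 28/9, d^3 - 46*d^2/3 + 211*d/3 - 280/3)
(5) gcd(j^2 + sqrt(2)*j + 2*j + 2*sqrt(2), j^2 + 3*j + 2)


(1) = b
(2) = gcd((-8*l + q)*(-l + q)*(l*q + l), (-7*l + q)*(4*l + q)) = 1
(3) = 14*l^2 + 9*l*w + w^2
(4) = gcd((d - 7/3)*(d + 1)*(d + 4/3), (d - 8)*(d - 5)*(d - 7/3)) = d - 7/3
(5) = j + 2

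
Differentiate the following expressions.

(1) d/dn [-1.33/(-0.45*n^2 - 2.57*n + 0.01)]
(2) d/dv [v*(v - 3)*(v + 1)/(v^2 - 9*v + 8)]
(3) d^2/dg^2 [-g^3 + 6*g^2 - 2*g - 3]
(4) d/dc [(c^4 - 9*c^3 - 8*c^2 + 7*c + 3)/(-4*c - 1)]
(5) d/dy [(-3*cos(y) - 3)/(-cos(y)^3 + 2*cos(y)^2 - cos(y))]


(1) = (-1.197*n - 3.4181)/(0.45*n^2 + 2.57*n - 0.01)^2
(2) = (v^4 - 18*v^3 + 45*v^2 - 32*v - 24)/(v^4 - 18*v^3 + 97*v^2 - 144*v + 64)
(3) = 12 - 6*g
(4) = (-12*c^4 + 68*c^3 + 59*c^2 + 16*c + 5)/(16*c^2 + 8*c + 1)
(5) = 3*(3*cos(y) + cos(2*y))*sin(y)/((cos(y) - 1)^3*cos(y)^2)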